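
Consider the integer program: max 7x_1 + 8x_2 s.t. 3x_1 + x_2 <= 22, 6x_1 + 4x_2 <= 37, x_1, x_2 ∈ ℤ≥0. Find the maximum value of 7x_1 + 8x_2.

72

The continuous relaxation peaks at (0, 9.25) with value 74.00; rounding to a feasible lattice point costs some objective.
(x_1,x_2)=(0,9): 3·0+1·9=9≤22, 6·0+4·9=36≤37, objective 72.
(x_1,x_2)=(0,8): 3·0+1·8=8≤22, 6·0+4·8=32≤37, objective 64.
No feasible integer point exceeds 72.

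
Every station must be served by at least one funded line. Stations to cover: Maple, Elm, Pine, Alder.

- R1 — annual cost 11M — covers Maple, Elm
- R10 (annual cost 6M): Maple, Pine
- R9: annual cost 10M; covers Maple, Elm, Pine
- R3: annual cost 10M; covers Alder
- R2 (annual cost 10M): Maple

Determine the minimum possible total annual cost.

The greedy cost-per-new-station heuristic would pick R10, R9, and R3 for 26, but a cheaper cover exists.
Choose R9 and R3: together they cover Maple, Elm, Pine, Alder — every station.
Total annual cost: 10 + 10 = 20.
No cover costs less than 20.

20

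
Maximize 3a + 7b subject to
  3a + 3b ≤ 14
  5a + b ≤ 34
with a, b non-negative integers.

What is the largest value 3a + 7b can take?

The continuous relaxation peaks at (0, 4.67) with value 32.67; rounding to a feasible lattice point costs some objective.
(a,b)=(0,4): 3·0+3·4=12≤14, 5·0+1·4=4≤34, objective 28.
(a,b)=(1,3): 3·1+3·3=12≤14, 5·1+1·3=8≤34, objective 24.
(a,b)=(0,3): 3·0+3·3=9≤14, 5·0+1·3=3≤34, objective 21.
The best lattice point is (0,4), giving 28.

28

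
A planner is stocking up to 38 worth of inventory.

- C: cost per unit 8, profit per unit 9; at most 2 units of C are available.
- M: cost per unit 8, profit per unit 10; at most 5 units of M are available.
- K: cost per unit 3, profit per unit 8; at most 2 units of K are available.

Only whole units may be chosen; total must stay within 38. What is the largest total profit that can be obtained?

This is a bounded integer knapsack.
K has the best ratio (8/3); taking only K gives at most 2×8 = 16 (stopped by the supply cap of 2).
Mixing does better — 4×M and 2×K: cost 38 ≤ 38, profit 4·10 + 2·8 = 56.

56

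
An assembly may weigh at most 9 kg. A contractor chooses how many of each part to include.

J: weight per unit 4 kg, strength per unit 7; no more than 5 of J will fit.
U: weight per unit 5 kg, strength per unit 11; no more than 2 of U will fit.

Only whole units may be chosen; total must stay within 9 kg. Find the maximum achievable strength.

18

2×J: weight 8 ≤ 9, strength 2·7 = 14.
1×J and 1×U: weight 9 ≤ 9, strength 1·7 + 1·11 = 18.
Best is 18.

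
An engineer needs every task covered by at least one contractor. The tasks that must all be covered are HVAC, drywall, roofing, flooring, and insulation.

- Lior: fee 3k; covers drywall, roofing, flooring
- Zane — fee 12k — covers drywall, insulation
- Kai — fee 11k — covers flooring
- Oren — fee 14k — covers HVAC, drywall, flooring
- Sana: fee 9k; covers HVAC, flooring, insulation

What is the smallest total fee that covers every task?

12

Choose Lior and Sana: together they cover HVAC, drywall, roofing, flooring, insulation — every task.
Total fee: 3 + 9 = 12.
No cover costs less than 12.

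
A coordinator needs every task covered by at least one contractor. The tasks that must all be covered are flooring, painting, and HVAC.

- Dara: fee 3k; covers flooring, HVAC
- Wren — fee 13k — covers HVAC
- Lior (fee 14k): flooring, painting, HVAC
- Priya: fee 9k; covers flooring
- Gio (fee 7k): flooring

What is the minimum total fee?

The greedy cost-per-new-task heuristic would pick Dara and Lior for 17, but a cheaper cover exists.
Lior alone covers flooring, painting, HVAC — every task.
Total fee: 14.
No cover costs less than 14.

14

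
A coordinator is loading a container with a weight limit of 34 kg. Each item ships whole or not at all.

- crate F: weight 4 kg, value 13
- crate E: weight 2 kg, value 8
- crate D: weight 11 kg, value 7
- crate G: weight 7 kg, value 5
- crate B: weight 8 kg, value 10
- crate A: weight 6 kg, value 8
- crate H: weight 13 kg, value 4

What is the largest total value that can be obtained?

crate F + crate E + crate G + crate B + crate A: weight 4 + 2 + 7 + 8 + 6 = 27 ≤ 34, value 13 + 8 + 5 + 10 + 8 = 44.
crate F + crate E + crate D + crate G + crate B: weight 4 + 2 + 11 + 7 + 8 = 32 ≤ 34, value 13 + 8 + 7 + 5 + 10 = 43.
crate F + crate E + crate D + crate B + crate A: weight 4 + 2 + 11 + 8 + 6 = 31 ≤ 34, value 13 + 8 + 7 + 10 + 8 = 46.
Best is crate F, crate E, crate D, crate B, and crate A with total value 46.

46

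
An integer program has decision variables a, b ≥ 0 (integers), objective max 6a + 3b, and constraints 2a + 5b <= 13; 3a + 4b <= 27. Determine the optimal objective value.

36

Relaxing integrality, the LP optimum is 39.00 at (a,b) = (6.5, 0), which is not an integer point.
(a,b)=(6,0): 2·6+5·0=12≤13, 3·6+4·0=18≤27, objective 36.
(a,b)=(5,0): 2·5+5·0=10≤13, 3·5+4·0=15≤27, objective 30.
No feasible integer point exceeds 36.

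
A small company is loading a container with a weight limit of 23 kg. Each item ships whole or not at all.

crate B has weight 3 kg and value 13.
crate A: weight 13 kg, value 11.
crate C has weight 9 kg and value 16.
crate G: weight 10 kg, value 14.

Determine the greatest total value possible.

43

Allowing fractional choices, the relaxed optimum would be about 43.8, but items are indivisible.
crate C + crate G: weight 9 + 10 = 19 ≤ 23, value 16 + 14 = 30.
crate B + crate C + crate G: weight 3 + 9 + 10 = 22 ≤ 23, value 13 + 16 + 14 = 43.
Best is crate B, crate C, and crate G with total value 43.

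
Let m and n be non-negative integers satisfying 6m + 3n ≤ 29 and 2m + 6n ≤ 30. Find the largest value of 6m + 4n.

(m,n)=(3,3): 6·3+3·3=27≤29, 2·3+6·3=24≤30, objective 30.
(m,n)=(2,4): 6·2+3·4=24≤29, 2·2+6·4=28≤30, objective 28.
(m,n)=(3,2): 6·3+3·2=24≤29, 2·3+6·2=18≤30, objective 26.
Maximum is 30 at (m,n)=(3,3).

30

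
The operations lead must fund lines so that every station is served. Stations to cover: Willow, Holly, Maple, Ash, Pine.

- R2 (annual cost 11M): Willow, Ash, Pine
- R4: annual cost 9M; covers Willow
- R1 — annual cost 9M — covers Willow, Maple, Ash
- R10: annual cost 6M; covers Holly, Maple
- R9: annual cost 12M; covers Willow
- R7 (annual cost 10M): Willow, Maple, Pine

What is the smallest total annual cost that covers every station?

17

This is an integer covering problem.
Choose R2 and R10: together they cover Willow, Holly, Maple, Ash, Pine — every station.
Total annual cost: 11 + 6 = 17.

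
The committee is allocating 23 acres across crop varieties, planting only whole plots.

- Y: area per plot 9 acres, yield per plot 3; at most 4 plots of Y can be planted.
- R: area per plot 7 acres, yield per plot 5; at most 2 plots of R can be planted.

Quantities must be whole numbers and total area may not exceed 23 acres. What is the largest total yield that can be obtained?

13

1×Y and 2×R: area 23 ≤ 23, yield 1·3 + 2·5 = 13.
2×R: area 14 ≤ 23, yield 2·5 = 10.
Best is 13.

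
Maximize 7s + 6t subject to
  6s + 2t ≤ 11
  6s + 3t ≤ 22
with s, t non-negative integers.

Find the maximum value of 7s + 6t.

30

The continuous relaxation peaks at (0, 5.5) with value 33.00; rounding to a feasible lattice point costs some objective.
(s,t)=(0,5) is feasible, giving 30.
(s,t)=(0,4) is feasible, giving 24.
Maximum is 30 at (s,t)=(0,5).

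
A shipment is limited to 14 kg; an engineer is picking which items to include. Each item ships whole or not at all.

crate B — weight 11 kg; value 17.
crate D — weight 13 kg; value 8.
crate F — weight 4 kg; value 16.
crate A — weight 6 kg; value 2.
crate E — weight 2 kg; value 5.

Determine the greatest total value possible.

23

Take crate F, crate A, and crate E: weight 4 + 6 + 2 = 12 ≤ 14, value 16 + 2 + 5 = 23.
No other feasible combination does better.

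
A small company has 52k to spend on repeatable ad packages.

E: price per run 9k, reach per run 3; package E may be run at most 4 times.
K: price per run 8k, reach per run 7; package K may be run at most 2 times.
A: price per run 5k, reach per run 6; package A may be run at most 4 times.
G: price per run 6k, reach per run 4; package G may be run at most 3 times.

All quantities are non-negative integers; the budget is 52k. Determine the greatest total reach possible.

46

A has the best ratio (6/5); taking only A gives at most 4×6 = 24 (stopped by the supply cap of 4).
Mixing does better — 2×K, 4×A, and 2×G: price 48 ≤ 52, reach 2·7 + 4·6 + 2·4 = 46.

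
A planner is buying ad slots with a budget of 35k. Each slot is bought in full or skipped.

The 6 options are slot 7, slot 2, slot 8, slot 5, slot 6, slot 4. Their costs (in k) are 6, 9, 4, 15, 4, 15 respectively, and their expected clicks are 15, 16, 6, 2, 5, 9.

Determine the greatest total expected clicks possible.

46

Take slot 7, slot 2, slot 8, and slot 4: cost 6 + 9 + 4 + 15 = 34 ≤ 35, expected clicks 15 + 16 + 6 + 9 = 46.
No other feasible combination does better.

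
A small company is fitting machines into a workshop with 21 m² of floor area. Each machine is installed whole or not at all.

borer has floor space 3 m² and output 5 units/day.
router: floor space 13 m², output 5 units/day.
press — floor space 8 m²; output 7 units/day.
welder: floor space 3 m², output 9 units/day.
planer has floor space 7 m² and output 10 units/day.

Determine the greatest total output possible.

31

borer + press + welder + planer: floor space 3 + 8 + 3 + 7 = 21 ≤ 21, output 5 + 7 + 9 + 10 = 31.
borer + welder + planer: floor space 3 + 3 + 7 = 13 ≤ 21, output 5 + 9 + 10 = 24.
press + welder + planer: floor space 8 + 3 + 7 = 18 ≤ 21, output 7 + 9 + 10 = 26.
Best is borer, press, welder, and planer with total output 31.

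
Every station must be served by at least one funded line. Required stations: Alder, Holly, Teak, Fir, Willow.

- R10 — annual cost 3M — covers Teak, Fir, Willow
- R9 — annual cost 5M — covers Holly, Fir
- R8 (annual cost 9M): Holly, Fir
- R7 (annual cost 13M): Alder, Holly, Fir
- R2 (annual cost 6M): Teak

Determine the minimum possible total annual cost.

16

The greedy cost-per-new-station heuristic would pick R10, R9, and R7 for 21, but a cheaper cover exists.
Choose R10 and R7: together they cover Alder, Holly, Teak, Fir, Willow — every station.
Total annual cost: 3 + 13 = 16.
No cover costs less than 16.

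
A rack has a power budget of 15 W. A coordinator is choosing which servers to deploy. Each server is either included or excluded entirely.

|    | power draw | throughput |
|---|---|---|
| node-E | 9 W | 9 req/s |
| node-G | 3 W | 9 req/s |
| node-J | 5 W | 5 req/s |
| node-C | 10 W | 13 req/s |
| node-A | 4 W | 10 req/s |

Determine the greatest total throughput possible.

24

Allowing fractional choices, the relaxed optimum would be about 29.4, but servers are indivisible.
node-C + node-A: power draw 10 + 4 = 14 ≤ 15, throughput 13 + 10 = 23.
node-G + node-C: power draw 3 + 10 = 13 ≤ 15, throughput 9 + 13 = 22.
node-G + node-J + node-A: power draw 3 + 5 + 4 = 12 ≤ 15, throughput 9 + 5 + 10 = 24.
Best is node-G, node-J, and node-A with total throughput 24.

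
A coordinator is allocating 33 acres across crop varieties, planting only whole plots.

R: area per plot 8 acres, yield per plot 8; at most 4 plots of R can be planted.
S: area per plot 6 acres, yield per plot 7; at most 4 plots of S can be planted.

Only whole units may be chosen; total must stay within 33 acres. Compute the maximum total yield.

This is a bounded integer knapsack.
1×R and 4×S: area 32 ≤ 33, yield 1·8 + 4·7 = 36.
4×R: area 32 ≤ 33, yield 4·8 = 32.
Best is 36.

36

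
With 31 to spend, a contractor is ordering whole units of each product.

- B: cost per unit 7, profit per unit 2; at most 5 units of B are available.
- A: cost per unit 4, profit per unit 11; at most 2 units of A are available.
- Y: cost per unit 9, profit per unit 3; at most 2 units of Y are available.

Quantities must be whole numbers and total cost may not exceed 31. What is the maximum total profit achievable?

29

Take 2×B, 2×A, and 1×Y: cost 31 ≤ 31, profit 2·2 + 2·11 + 1·3 = 29.
A has the best ratio (11/4) and is taken to its limit of 2; remaining capacity is filled optimally with the others.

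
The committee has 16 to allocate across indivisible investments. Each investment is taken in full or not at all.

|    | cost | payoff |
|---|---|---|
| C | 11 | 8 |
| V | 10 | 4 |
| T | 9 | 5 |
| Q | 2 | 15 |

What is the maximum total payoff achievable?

This is an integer program with binary decision variables.
Take C and Q: cost 11 + 2 = 13 ≤ 16, payoff 8 + 15 = 23.
No other feasible combination does better.

23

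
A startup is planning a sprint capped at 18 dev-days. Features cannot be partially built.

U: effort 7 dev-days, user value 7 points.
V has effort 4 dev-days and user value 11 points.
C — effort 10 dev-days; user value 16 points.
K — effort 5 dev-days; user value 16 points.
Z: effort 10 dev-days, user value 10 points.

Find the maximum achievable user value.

Take U, V, and K: effort 7 + 4 + 5 = 16 ≤ 18, user value 7 + 11 + 16 = 34.
No other feasible combination does better.

34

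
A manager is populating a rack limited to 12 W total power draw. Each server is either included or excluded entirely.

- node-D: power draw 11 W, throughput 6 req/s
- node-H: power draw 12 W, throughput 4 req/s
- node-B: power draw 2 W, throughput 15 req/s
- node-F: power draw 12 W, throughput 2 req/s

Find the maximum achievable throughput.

15

Allowing fractional choices, the relaxed optimum would be about 20.5, but servers are indivisible.
node-D: power draw 11 ≤ 12, throughput 6.
node-B: power draw 2 ≤ 12, throughput 15.
Best is node-B with total throughput 15.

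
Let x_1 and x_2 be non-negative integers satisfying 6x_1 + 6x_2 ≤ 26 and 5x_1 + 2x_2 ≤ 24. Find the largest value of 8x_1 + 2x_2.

(x_1,x_2)=(4,0): 6·4+6·0=24≤26, 5·4+2·0=20≤24, objective 32.
(x_1,x_2)=(3,1): 6·3+6·1=24≤26, 5·3+2·1=17≤24, objective 26.
(x_1,x_2)=(3,0): 6·3+6·0=18≤26, 5·3+2·0=15≤24, objective 24.
The best lattice point is (4,0), giving 32.

32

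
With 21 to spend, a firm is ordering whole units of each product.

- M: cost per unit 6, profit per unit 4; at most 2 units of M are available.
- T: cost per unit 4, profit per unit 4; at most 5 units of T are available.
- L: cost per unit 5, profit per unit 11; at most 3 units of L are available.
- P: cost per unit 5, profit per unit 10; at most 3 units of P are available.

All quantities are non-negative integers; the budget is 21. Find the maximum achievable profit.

43

This is a bounded integer knapsack.
L has the best ratio (11/5); taking only L gives at most 3×11 = 33 (stopped by the supply cap of 3).
Mixing does better — 3×L and 1×P: cost 20 ≤ 21, profit 3·11 + 1·10 = 43.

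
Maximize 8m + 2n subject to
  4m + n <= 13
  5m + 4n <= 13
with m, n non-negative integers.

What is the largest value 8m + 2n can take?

16

The continuous relaxation peaks at (2.6, 0) with value 20.80; rounding to a feasible lattice point costs some objective.
(m,n)=(2,0): 4·2+1·0=8≤13, 5·2+4·0=10≤13, objective 16.
(m,n)=(1,1): 4·1+1·1=5≤13, 5·1+4·1=9≤13, objective 10.
(m,n)=(1,0): 4·1+1·0=4≤13, 5·1+4·0=5≤13, objective 8.
No feasible integer point exceeds 16.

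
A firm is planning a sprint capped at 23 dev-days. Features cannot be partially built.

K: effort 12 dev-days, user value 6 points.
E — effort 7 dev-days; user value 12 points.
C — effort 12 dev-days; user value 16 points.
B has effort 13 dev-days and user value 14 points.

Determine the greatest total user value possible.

E + B: effort 7 + 13 = 20 ≤ 23, user value 12 + 14 = 26.
E + C: effort 7 + 12 = 19 ≤ 23, user value 12 + 16 = 28.
Best is E and C with total user value 28.

28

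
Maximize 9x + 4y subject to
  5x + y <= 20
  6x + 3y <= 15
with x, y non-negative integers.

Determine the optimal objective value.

22

(x,y)=(2,1): 5·2+1·1=11≤20, 6·2+3·1=15≤15, objective 22.
(x,y)=(2,0): 5·2+1·0=10≤20, 6·2+3·0=12≤15, objective 18.
(x,y)=(1,2): 5·1+1·2=7≤20, 6·1+3·2=12≤15, objective 17.
No feasible integer point exceeds 22.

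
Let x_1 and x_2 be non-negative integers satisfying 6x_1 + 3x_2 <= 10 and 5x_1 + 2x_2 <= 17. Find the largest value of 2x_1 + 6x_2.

Relaxing integrality, the LP optimum is 20.00 at (x_1,x_2) = (0, 3.33), which is not an integer point.
(x_1,x_2)=(0,3): 6·0+3·3=9≤10, 5·0+2·3=6≤17, objective 18.
(x_1,x_2)=(0,2): 6·0+3·2=6≤10, 5·0+2·2=4≤17, objective 12.
Maximum is 18 at (x_1,x_2)=(0,3).

18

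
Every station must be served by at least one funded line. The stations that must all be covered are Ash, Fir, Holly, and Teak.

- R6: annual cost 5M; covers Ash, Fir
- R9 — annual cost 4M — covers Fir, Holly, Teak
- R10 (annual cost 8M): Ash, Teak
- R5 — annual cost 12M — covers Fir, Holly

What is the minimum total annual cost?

9

Choose R6 and R9: together they cover Ash, Fir, Holly, Teak — every station.
Total annual cost: 5 + 4 = 9.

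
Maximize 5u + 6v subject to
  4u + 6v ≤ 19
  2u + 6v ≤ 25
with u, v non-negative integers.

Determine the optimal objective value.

21

(u,v)=(3,1): 4·3+6·1=18≤19, 2·3+6·1=12≤25, objective 21.
(u,v)=(4,0): 4·4+6·0=16≤19, 2·4+6·0=8≤25, objective 20.
(u,v)=(2,1): 4·2+6·1=14≤19, 2·2+6·1=10≤25, objective 16.
The best lattice point is (3,1), giving 21.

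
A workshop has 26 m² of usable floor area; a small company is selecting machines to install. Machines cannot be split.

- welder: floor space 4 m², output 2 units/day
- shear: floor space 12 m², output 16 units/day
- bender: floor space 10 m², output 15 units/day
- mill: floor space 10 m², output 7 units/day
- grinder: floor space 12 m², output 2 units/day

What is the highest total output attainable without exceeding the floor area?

welder + shear + bender: floor space 4 + 12 + 10 = 26 ≤ 26, output 2 + 16 + 15 = 33.
shear + bender: floor space 12 + 10 = 22 ≤ 26, output 16 + 15 = 31.
welder + shear + mill: floor space 4 + 12 + 10 = 26 ≤ 26, output 2 + 16 + 7 = 25.
Best is welder, shear, and bender with total output 33.

33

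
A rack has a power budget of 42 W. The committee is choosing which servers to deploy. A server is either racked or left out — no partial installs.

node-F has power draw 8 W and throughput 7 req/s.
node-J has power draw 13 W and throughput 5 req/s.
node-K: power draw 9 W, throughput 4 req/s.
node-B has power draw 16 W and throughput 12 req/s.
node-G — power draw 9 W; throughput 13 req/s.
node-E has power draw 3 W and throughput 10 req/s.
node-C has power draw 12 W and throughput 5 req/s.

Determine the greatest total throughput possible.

42

Take node-F, node-B, node-G, and node-E: power draw 8 + 16 + 9 + 3 = 36 ≤ 42, throughput 7 + 12 + 13 + 10 = 42.
No other feasible combination does better.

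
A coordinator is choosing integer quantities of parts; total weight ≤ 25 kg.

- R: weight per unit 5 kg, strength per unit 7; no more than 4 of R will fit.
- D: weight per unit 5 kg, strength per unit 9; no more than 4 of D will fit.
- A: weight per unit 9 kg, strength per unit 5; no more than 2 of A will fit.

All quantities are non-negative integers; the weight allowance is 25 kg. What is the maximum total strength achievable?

This is a bounded integer knapsack.
Take 1×R and 4×D: weight 25 ≤ 25, strength 1·7 + 4·9 = 43.
D has the best ratio (9/5) and is taken to its limit of 4; remaining capacity is filled optimally with the others.

43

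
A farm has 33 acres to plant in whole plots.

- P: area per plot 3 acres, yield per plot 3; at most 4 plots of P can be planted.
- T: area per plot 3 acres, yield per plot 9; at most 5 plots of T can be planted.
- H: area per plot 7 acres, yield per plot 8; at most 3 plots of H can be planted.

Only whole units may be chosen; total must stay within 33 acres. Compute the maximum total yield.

64

This is a bounded integer knapsack.
T has the best ratio (9/3); taking only T gives at most 5×9 = 45 (stopped by the supply cap of 5).
Mixing does better — 1×P, 5×T, and 2×H: area 32 ≤ 33, yield 1·3 + 5·9 + 2·8 = 64.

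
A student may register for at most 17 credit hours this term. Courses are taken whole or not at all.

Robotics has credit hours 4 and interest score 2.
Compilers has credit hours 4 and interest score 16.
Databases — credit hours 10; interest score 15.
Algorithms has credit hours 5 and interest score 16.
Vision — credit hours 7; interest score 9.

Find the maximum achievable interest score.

41

Treat it as a binary knapsack problem.
Allowing fractional choices, the relaxed optimum would be about 44.0, but courses are indivisible.
Compilers + Algorithms: credit hours 4 + 5 = 9 ≤ 17, interest score 16 + 16 = 32.
Compilers + Algorithms + Vision: credit hours 4 + 5 + 7 = 16 ≤ 17, interest score 16 + 16 + 9 = 41.
Robotics + Compilers + Algorithms: credit hours 4 + 4 + 5 = 13 ≤ 17, interest score 2 + 16 + 16 = 34.
Best is Compilers, Algorithms, and Vision with total interest score 41.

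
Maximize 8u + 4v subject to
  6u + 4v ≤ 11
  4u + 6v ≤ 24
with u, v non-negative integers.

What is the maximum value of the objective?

12

The continuous relaxation peaks at (1.83, 0) with value 14.67; rounding to a feasible lattice point costs some objective.
(u,v)=(1,1): 6·1+4·1=10≤11, 4·1+6·1=10≤24, objective 12.
(u,v)=(0,2): 6·0+4·2=8≤11, 4·0+6·2=12≤24, objective 8.
(u,v)=(1,0): 6·1+4·0=6≤11, 4·1+6·0=4≤24, objective 8.
Maximum is 12 at (u,v)=(1,1).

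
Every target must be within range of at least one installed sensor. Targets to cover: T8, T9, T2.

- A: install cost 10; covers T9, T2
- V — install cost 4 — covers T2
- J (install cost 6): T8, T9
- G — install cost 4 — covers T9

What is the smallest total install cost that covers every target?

Choose V and J: together they cover T8, T9, T2 — every target.
Total install cost: 4 + 6 = 10.
No cover costs less than 10.

10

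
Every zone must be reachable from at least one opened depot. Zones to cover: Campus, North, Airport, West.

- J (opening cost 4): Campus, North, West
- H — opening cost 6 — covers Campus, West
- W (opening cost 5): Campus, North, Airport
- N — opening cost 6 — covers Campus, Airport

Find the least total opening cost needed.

9

Choose J and W: together they cover Campus, North, Airport, West — every zone.
Total opening cost: 4 + 5 = 9.
No cover costs less than 9.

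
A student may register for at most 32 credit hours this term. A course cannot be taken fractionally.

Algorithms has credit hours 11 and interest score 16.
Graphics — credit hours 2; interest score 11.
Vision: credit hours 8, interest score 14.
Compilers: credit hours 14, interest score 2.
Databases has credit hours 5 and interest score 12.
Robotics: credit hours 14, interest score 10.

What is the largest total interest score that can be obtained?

53

This is a 0-1 knapsack instance.
Allowing fractional choices, the relaxed optimum would be about 57.3, but courses are indivisible.
Algorithms + Graphics + Vision + Databases: credit hours 11 + 2 + 8 + 5 = 26 ≤ 32, interest score 16 + 11 + 14 + 12 = 53.
Algorithms + Graphics + Databases + Robotics: credit hours 11 + 2 + 5 + 14 = 32 ≤ 32, interest score 16 + 11 + 12 + 10 = 49.
Best is Algorithms, Graphics, Vision, and Databases with total interest score 53.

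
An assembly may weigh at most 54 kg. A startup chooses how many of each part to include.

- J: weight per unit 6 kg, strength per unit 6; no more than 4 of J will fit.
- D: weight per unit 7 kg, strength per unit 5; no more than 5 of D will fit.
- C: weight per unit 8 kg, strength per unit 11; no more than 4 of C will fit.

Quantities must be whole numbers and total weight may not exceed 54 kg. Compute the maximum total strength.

62

This is a bounded integer knapsack.
C has the best ratio (11/8); taking only C gives at most 4×11 = 44 (stopped by the supply cap of 4).
Mixing does better — 3×J and 4×C: weight 50 ≤ 54, strength 3·6 + 4·11 = 62.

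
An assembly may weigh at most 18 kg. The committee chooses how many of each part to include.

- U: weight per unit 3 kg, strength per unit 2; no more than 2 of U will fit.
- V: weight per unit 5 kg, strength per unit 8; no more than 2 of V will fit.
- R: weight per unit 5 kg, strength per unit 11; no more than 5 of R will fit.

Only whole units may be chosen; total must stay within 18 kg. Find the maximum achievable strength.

R has the best ratio (11/5); taking only R gives at most 3×11 = 33 (stopped by the weight limit).
Mixing does better — 1×U and 3×R: weight 18 ≤ 18, strength 1·2 + 3·11 = 35.

35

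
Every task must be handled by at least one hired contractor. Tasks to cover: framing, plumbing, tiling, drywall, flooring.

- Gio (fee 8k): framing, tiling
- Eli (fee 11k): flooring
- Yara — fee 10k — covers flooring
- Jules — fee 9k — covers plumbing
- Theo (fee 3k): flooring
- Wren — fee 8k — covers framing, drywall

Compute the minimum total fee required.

28

Choose Gio, Jules, Theo, and Wren: together they cover framing, plumbing, tiling, drywall, flooring — every task.
Total fee: 8 + 9 + 3 + 8 = 28.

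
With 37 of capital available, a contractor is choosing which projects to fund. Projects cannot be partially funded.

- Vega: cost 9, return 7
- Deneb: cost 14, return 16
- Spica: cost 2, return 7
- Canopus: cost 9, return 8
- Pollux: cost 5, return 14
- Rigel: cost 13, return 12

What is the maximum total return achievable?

49

This is an integer program with binary decision variables.
Allowing fractional choices, the relaxed optimum would be about 51.7, but projects are indivisible.
Deneb + Spica + Canopus + Pollux: cost 14 + 2 + 9 + 5 = 30 ≤ 37, return 16 + 7 + 8 + 14 = 45.
Deneb + Spica + Pollux + Rigel: cost 14 + 2 + 5 + 13 = 34 ≤ 37, return 16 + 7 + 14 + 12 = 49.
Best is Deneb, Spica, Pollux, and Rigel with total return 49.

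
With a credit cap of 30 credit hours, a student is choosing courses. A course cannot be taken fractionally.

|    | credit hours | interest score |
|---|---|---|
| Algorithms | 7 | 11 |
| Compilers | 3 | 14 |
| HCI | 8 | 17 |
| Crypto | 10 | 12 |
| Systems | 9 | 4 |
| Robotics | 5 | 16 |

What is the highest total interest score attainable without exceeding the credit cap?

59

Allowing fractional choices, the relaxed optimum would be about 66.4, but courses are indivisible.
Algorithms + HCI + Crypto + Robotics: credit hours 7 + 8 + 10 + 5 = 30 ≤ 30, interest score 11 + 17 + 12 + 16 = 56.
Compilers + HCI + Crypto + Robotics: credit hours 3 + 8 + 10 + 5 = 26 ≤ 30, interest score 14 + 17 + 12 + 16 = 59.
Algorithms + Compilers + HCI + Robotics: credit hours 7 + 3 + 8 + 5 = 23 ≤ 30, interest score 11 + 14 + 17 + 16 = 58.
Best is Compilers, HCI, Crypto, and Robotics with total interest score 59.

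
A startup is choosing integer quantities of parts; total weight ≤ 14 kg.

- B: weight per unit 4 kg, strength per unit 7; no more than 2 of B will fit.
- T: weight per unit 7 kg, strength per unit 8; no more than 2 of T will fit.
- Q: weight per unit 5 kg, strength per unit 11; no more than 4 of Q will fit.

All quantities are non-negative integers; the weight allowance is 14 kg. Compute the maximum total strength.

1×B and 2×Q: weight 14 ≤ 14, strength 1·7 + 2·11 = 29.
2×B and 1×Q: weight 13 ≤ 14, strength 2·7 + 1·11 = 25.
Best is 29.

29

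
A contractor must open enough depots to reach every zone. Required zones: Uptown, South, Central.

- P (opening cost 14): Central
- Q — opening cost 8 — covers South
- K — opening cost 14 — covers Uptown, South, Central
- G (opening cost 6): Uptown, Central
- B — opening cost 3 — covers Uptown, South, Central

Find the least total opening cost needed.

3

This is a weighted set-cover instance.
B alone covers Uptown, South, Central — every zone.
Total opening cost: 3.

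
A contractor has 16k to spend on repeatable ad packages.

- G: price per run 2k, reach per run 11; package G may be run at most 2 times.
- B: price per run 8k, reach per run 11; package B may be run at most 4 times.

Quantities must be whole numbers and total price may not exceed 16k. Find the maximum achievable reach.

Take 2×G and 1×B: price 12 ≤ 16, reach 2·11 + 1·11 = 33.
G has the best ratio (11/2) and is taken to its limit of 2; remaining capacity is filled optimally with the others.

33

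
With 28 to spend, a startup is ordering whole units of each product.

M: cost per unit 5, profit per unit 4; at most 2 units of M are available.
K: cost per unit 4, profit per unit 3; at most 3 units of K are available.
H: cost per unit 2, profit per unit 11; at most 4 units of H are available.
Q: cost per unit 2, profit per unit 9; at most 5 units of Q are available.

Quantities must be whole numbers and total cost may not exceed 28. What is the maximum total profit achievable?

97

2×M, 4×H, and 5×Q: cost 28 ≤ 28, profit 2·4 + 4·11 + 5·9 = 97.
1×M, 1×K, 4×H, and 5×Q: cost 27 ≤ 28, profit 1·4 + 1·3 + 4·11 + 5·9 = 96.
Best is 97.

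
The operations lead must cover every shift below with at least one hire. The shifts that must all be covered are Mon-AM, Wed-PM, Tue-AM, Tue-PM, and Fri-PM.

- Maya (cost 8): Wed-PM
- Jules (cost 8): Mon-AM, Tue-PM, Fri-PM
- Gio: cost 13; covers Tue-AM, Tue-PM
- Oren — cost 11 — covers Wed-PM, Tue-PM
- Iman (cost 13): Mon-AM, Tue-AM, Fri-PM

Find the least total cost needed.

This is an integer covering problem.
The greedy cost-per-new-shift heuristic would pick Jules, Maya, and Gio for 29, but a cheaper cover exists.
Choose Oren and Iman: together they cover Mon-AM, Wed-PM, Tue-AM, Tue-PM, Fri-PM — every shift.
Total cost: 11 + 13 = 24.
No cover costs less than 24.

24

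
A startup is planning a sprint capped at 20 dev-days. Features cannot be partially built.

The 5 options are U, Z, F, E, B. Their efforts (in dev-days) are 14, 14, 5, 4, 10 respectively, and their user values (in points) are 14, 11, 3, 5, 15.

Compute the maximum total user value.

23

This is a 0-1 knapsack instance.
Take F, E, and B: effort 5 + 4 + 10 = 19 ≤ 20, user value 3 + 5 + 15 = 23.
No other feasible combination does better.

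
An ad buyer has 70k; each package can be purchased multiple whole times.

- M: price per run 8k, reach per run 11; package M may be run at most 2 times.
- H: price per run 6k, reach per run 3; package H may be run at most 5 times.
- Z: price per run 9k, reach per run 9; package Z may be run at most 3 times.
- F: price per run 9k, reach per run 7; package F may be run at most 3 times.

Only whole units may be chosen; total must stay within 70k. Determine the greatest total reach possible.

M has the best ratio (11/8); taking only M gives at most 2×11 = 22 (stopped by the supply cap of 2).
Mixing does better — 2×M, 3×Z, and 3×F: price 70 ≤ 70, reach 2·11 + 3·9 + 3·7 = 70.

70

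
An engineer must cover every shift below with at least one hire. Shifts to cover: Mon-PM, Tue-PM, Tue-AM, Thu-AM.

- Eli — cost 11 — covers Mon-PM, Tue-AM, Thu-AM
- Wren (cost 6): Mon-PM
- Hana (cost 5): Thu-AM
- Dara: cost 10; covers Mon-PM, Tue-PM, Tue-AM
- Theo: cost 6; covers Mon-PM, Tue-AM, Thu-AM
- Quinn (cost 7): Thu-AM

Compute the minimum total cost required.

The greedy cost-per-new-shift heuristic would pick Theo and Dara for 16, but a cheaper cover exists.
Choose Hana and Dara: together they cover Mon-PM, Tue-PM, Tue-AM, Thu-AM — every shift.
Total cost: 5 + 10 = 15.
No cover costs less than 15.

15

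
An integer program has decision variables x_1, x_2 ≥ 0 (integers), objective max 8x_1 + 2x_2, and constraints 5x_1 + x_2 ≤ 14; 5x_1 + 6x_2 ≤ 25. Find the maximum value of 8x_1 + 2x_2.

Relaxing integrality, the LP optimum is 23.28 at (x_1,x_2) = (2.36, 2.2), which is not an integer point.
(x_1,x_2)=(2,2): 5·2+1·2=12≤14, 5·2+6·2=22≤25, objective 20.
(x_1,x_2)=(2,1): 5·2+1·1=11≤14, 5·2+6·1=16≤25, objective 18.
(x_1,x_2)=(1,3): 5·1+1·3=8≤14, 5·1+6·3=23≤25, objective 14.
(x_1,x_2)=(1,2): 5·1+1·2=7≤14, 5·1+6·2=17≤25, objective 12.
Maximum is 20 at (x_1,x_2)=(2,2).

20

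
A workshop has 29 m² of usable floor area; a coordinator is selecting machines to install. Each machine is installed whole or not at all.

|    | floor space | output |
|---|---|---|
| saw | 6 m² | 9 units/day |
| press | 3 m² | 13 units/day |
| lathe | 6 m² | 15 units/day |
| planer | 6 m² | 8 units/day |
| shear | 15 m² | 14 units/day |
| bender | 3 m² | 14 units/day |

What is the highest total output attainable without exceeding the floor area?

Take saw, press, lathe, planer, and bender: floor space 6 + 3 + 6 + 6 + 3 = 24 ≤ 29, output 9 + 13 + 15 + 8 + 14 = 59.
No other feasible combination does better.

59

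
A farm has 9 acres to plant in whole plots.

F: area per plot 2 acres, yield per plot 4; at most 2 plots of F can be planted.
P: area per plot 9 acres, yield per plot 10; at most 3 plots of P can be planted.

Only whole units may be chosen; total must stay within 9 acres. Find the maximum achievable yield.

10

This is a bounded integer knapsack.
Take 1×P: area 9 ≤ 9, yield 1·10 = 10.
No other integer combination yields more.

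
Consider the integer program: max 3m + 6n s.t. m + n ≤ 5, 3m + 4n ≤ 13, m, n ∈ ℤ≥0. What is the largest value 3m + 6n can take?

Relaxing integrality, the LP optimum is 19.50 at (m,n) = (0, 3.25), which is not an integer point.
(m,n)=(0,3): 1·0+1·3=3≤5, 3·0+4·3=12≤13, objective 18.
(m,n)=(1,2): 1·1+1·2=3≤5, 3·1+4·2=11≤13, objective 15.
(m,n)=(0,2): 1·0+1·2=2≤5, 3·0+4·2=8≤13, objective 12.
No feasible integer point exceeds 18.

18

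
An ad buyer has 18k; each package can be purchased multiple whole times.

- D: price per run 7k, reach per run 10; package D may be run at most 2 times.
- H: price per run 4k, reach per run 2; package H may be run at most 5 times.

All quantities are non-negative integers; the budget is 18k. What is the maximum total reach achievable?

22

Take 2×D and 1×H: price 18 ≤ 18, reach 2·10 + 1·2 = 22.
D has the best ratio (10/7) and is taken to its limit of 2; remaining capacity is filled optimally with the others.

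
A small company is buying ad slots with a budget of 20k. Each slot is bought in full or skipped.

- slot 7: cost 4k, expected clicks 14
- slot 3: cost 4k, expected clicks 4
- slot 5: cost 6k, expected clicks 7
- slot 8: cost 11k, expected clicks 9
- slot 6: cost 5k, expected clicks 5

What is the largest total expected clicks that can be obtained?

Allowing fractional choices, the relaxed optimum would be about 30.8, but ad slots are indivisible.
slot 7 + slot 3 + slot 8: cost 4 + 4 + 11 = 19 ≤ 20, expected clicks 14 + 4 + 9 = 27.
slot 7 + slot 8 + slot 6: cost 4 + 11 + 5 = 20 ≤ 20, expected clicks 14 + 9 + 5 = 28.
slot 7 + slot 3 + slot 5 + slot 6: cost 4 + 4 + 6 + 5 = 19 ≤ 20, expected clicks 14 + 4 + 7 + 5 = 30.
Best is slot 7, slot 3, slot 5, and slot 6 with total expected clicks 30.

30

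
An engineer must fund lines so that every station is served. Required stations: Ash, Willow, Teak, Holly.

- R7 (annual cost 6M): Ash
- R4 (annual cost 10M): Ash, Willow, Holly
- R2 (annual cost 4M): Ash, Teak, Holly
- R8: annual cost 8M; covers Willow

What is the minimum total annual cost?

Choose R2 and R8: together they cover Ash, Willow, Teak, Holly — every station.
Total annual cost: 4 + 8 = 12.

12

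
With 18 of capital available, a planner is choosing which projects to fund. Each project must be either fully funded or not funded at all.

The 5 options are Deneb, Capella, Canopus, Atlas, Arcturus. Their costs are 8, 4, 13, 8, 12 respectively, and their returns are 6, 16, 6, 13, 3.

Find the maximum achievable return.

29

Capella + Atlas: cost 4 + 8 = 12 ≤ 18, return 16 + 13 = 29.
Deneb + Capella: cost 8 + 4 = 12 ≤ 18, return 6 + 16 = 22.
Capella + Canopus: cost 4 + 13 = 17 ≤ 18, return 16 + 6 = 22.
Best is Capella and Atlas with total return 29.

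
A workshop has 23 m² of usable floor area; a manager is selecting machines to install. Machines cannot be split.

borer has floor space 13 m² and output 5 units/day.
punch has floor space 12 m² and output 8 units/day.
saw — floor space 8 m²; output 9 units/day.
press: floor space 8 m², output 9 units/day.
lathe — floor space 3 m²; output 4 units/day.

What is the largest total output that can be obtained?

Allowing fractional choices, the relaxed optimum would be about 24.7, but machines are indivisible.
punch + press + lathe: floor space 12 + 8 + 3 = 23 ≤ 23, output 8 + 9 + 4 = 21.
punch + saw + lathe: floor space 12 + 8 + 3 = 23 ≤ 23, output 8 + 9 + 4 = 21.
saw + press + lathe: floor space 8 + 8 + 3 = 19 ≤ 23, output 9 + 9 + 4 = 22.
Best is saw, press, and lathe with total output 22.

22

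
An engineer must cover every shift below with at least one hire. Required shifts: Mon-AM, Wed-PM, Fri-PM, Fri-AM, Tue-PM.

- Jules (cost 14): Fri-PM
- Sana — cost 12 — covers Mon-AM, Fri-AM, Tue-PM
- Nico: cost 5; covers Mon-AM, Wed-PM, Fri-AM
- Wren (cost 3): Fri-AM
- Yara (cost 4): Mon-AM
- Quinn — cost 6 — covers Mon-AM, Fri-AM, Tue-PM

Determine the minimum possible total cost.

Choose Jules, Nico, and Quinn: together they cover Mon-AM, Wed-PM, Fri-PM, Fri-AM, Tue-PM — every shift.
Total cost: 14 + 5 + 6 = 25.
No cover costs less than 25.

25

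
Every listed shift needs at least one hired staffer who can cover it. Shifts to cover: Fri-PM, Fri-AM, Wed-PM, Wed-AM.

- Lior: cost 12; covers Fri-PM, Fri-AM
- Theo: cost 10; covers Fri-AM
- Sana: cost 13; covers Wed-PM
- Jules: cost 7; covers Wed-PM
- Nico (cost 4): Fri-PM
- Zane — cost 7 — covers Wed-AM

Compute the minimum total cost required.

26

The greedy cost-per-new-shift heuristic would pick Nico, Jules, Zane, and Theo for 28, but a cheaper cover exists.
Choose Lior, Jules, and Zane: together they cover Fri-PM, Fri-AM, Wed-PM, Wed-AM — every shift.
Total cost: 12 + 7 + 7 = 26.
No cover costs less than 26.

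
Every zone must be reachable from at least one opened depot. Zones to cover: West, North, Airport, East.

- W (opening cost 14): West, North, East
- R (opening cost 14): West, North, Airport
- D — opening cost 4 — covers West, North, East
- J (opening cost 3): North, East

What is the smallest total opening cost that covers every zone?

17

The greedy cost-per-new-zone heuristic would pick D and R for 18, but a cheaper cover exists.
Choose R and J: together they cover West, North, Airport, East — every zone.
Total opening cost: 14 + 3 = 17.
No cover costs less than 17.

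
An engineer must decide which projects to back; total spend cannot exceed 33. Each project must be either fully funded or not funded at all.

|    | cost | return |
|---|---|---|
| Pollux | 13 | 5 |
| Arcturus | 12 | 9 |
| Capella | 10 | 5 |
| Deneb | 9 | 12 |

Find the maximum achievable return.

26

Allowing fractional choices, the relaxed optimum would be about 26.8, but projects are indivisible.
Arcturus + Capella + Deneb: cost 12 + 10 + 9 = 31 ≤ 33, return 9 + 5 + 12 = 26.
Arcturus + Deneb: cost 12 + 9 = 21 ≤ 33, return 9 + 12 = 21.
Pollux + Capella + Deneb: cost 13 + 10 + 9 = 32 ≤ 33, return 5 + 5 + 12 = 22.
Best is Arcturus, Capella, and Deneb with total return 26.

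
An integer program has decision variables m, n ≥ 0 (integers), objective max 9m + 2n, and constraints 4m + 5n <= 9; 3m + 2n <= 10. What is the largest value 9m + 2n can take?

(m,n)=(2,0) is feasible, giving 18.
(m,n)=(1,1) is feasible, giving 11.
No feasible integer point exceeds 18.

18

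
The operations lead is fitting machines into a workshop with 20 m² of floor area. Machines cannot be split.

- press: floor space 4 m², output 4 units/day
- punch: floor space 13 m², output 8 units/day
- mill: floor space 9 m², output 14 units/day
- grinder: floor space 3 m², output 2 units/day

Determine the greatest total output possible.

Take press, mill, and grinder: floor space 4 + 9 + 3 = 16 ≤ 20, output 4 + 14 + 2 = 20.
No other feasible combination does better.

20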